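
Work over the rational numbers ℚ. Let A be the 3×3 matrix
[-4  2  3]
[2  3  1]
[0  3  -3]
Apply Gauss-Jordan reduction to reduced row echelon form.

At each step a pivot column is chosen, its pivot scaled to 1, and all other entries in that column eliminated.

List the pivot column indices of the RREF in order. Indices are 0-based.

step 1: normalize row 0 (÷-4) = (1, -1/2, -3/4)
  row 1: subtract 2×row0 = (0, 4, 5/2)
step 2: normalize row 1 (÷4) = (0, 1, 5/8)
  row 0: subtract -1/2×row1 = (1, 0, -7/16)
  row 2: subtract 3×row1 = (0, 0, -39/8)
step 3: normalize row 2 (÷-39/8) = (0, 0, 1)
  row 0: subtract -7/16×row2 = (1, 0, 0)
  row 1: subtract 5/8×row2 = (0, 1, 0)

pivot columns: 0, 1, 2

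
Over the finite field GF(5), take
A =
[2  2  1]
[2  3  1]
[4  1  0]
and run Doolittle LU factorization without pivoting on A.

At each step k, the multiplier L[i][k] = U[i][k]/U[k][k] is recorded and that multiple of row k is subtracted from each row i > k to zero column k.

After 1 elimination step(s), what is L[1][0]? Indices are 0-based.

[col 0] pivot 2
  R1 -= 1*R0 → (0, 1, 0)  (L[1][0] := 1)
  R2 -= 2*R0 → (0, 2, 3)  (L[2][0] := 2)

L[1][0] = 1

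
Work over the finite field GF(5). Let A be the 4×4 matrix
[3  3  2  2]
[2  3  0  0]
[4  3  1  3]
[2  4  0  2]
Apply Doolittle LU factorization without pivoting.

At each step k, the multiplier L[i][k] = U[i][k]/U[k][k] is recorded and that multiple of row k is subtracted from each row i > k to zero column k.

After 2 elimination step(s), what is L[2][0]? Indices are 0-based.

L[2][0] = 3

Step 1: pivot at (0,0) is 3.
  row1 ← row1 − (4)·row0  ⇒  L[1][0]=4, U row1=(0, 1, 2, 2)
  row2 ← row2 − (3)·row0  ⇒  L[2][0]=3, U row2=(0, 4, 0, 2)
  row3 ← row3 − (4)·row0  ⇒  L[3][0]=4, U row3=(0, 2, 2, 4)
Step 2: pivot at (1,1) is 1.
  row2 ← row2 − (4)·row1  ⇒  L[2][1]=4, U row2=(0, 0, 2, 4)
  row3 ← row3 − (2)·row1  ⇒  L[3][1]=2, U row3=(0, 0, 3, 0)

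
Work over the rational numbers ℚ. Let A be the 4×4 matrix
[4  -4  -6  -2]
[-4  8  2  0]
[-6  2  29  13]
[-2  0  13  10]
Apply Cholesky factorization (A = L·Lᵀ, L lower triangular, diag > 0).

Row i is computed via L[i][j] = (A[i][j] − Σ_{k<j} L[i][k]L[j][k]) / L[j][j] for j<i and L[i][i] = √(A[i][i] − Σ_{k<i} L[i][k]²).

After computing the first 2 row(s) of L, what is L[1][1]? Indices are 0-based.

Step 1: L[0][0] = √(4) = 2.
  L[1][0] = (-4) / L[0][0] = -2.
Step 2: L[1][1] = √(4) = 2.

L[1][1] = 2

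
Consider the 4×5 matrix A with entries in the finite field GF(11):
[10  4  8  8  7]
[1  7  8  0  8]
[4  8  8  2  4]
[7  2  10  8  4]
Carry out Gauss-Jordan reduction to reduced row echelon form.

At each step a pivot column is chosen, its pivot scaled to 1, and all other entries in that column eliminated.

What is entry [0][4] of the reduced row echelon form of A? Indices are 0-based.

M[0][4] = 1

step 1: normalize row 0 (÷10) = (1, 7, 3, 3, 4)
  row 1: subtract 1×row0 = (0, 0, 5, 8, 4)
  row 2: subtract 4×row0 = (0, 2, 7, 1, 10)
  row 3: subtract 7×row0 = (0, 8, 0, 9, 9)
step 2: exchange rows 1,2
step 2: normalize row 1 (÷2) = (0, 1, 9, 6, 5)
  row 0: subtract 7×row1 = (1, 0, 6, 5, 2)
  row 3: subtract 8×row1 = (0, 0, 5, 5, 2)
step 3: normalize row 2 (÷5) = (0, 0, 1, 6, 3)
  row 0: subtract 6×row2 = (1, 0, 0, 2, 6)
  row 1: subtract 9×row2 = (0, 1, 0, 7, 0)
  row 3: subtract 5×row2 = (0, 0, 0, 8, 9)
step 4: normalize row 3 (÷8) = (0, 0, 0, 1, 8)
  row 0: subtract 2×row3 = (1, 0, 0, 0, 1)
  row 1: subtract 7×row3 = (0, 1, 0, 0, 10)
  row 2: subtract 6×row3 = (0, 0, 1, 0, 10)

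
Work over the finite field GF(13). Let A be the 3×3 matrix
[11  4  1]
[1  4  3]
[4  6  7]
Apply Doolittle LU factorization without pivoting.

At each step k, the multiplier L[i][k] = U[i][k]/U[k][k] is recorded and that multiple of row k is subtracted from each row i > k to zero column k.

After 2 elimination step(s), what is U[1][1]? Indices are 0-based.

[col 0] pivot 11
  R1 -= 6*R0 → (0, 6, 10)  (L[1][0] := 6)
  R2 -= 11*R0 → (0, 1, 9)  (L[2][0] := 11)
[col 1] pivot 6
  R2 -= 11*R1 → (0, 0, 3)  (L[2][1] := 11)

U[1][1] = 6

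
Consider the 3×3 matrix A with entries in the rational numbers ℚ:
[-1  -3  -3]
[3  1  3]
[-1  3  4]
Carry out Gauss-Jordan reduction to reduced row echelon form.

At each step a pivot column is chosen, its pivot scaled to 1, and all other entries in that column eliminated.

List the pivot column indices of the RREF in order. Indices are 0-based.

pivot columns: 0, 1, 2

[1] R0 /= -1  ⇒  (1, 3, 3)
     R1 -= 3·R0  ⇒  (0, -8, -6)
     R2 -= -1·R0  ⇒  (0, 6, 7)
[2] R1 /= -8  ⇒  (0, 1, 3/4)
     R0 -= 3·R1  ⇒  (1, 0, 3/4)
     R2 -= 6·R1  ⇒  (0, 0, 5/2)
[3] R2 /= 5/2  ⇒  (0, 0, 1)
     R0 -= 3/4·R2  ⇒  (1, 0, 0)
     R1 -= 3/4·R2  ⇒  (0, 1, 0)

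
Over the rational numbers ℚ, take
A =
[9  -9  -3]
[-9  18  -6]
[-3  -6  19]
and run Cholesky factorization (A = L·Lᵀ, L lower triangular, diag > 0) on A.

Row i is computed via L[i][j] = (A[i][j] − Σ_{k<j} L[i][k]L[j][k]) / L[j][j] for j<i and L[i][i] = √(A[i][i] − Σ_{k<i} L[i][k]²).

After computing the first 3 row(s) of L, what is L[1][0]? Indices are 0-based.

L[1][0] = -3

Step 1: L[0][0] = √(9) = 3.
  L[1][0] = (-9) / L[0][0] = -3.
Step 2: L[1][1] = √(9) = 3.
  L[2][0] = (-3) / L[0][0] = -1.
  L[2][1] = (-9) / L[1][1] = -3.
Step 3: L[2][2] = √(9) = 3.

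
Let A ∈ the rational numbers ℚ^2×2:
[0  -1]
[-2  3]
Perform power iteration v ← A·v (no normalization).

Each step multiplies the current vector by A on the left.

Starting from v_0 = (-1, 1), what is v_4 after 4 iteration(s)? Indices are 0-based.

v_4 = (-61, 217)

v_0 = (-1, 1).
v_1 = A·v_0 = (-1, 5).
v_2 = A·v_1 = (-5, 17).
v_3 = A·v_2 = (-17, 61).
v_4 = A·v_3 = (-61, 217).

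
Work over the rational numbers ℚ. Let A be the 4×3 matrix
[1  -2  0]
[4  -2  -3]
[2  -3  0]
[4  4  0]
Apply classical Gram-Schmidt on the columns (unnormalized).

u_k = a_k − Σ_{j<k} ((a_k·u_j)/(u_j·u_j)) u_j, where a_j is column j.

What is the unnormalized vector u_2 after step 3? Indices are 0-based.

u_2 = (280/407, -545/407, 486/407, 232/407)

Step 1: u_0 = a_0 = (1, 4, 2, 4).
Step 2: u_1 = a_1 − (0)·u_0 = (-2, -2, -3, 4).
Step 3: u_2 = a_2 − (-12/37)·u_0 − (2/11)·u_1 = (280/407, -545/407, 486/407, 232/407).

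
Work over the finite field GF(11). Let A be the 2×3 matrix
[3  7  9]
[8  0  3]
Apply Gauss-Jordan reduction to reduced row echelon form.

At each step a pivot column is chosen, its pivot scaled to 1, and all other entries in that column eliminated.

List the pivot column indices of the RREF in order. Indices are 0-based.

[1] R0 /= 3  ⇒  (1, 6, 3)
     R1 -= 8·R0  ⇒  (0, 7, 1)
[2] R1 /= 7  ⇒  (0, 1, 8)
     R0 -= 6·R1  ⇒  (1, 0, 10)

pivot columns: 0, 1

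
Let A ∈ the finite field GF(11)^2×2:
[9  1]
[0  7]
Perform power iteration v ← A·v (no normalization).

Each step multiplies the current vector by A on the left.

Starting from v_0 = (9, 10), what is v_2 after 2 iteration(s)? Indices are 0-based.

v_2 = (9, 6)

v_0 = (9, 10).
v_1 = A·v_0 = (3, 4).
v_2 = A·v_1 = (9, 6).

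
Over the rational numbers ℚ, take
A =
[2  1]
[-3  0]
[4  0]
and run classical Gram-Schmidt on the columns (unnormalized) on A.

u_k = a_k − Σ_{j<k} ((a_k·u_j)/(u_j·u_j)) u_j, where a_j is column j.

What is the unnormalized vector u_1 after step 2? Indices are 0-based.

Step 1: u_0 = a_0 = (2, -3, 4).
Step 2: u_1 = a_1 − (2/29)·u_0 = (25/29, 6/29, -8/29).

u_1 = (25/29, 6/29, -8/29)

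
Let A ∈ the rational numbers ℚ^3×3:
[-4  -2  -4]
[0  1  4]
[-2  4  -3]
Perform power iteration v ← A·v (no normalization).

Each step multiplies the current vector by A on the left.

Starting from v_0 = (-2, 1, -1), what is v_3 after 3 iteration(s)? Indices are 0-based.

v_0 = (-2, 1, -1).
v_1 = A·v_0 = (10, -3, 11).
v_2 = A·v_1 = (-78, 41, -65).
v_3 = A·v_2 = (490, -219, 515).

v_3 = (490, -219, 515)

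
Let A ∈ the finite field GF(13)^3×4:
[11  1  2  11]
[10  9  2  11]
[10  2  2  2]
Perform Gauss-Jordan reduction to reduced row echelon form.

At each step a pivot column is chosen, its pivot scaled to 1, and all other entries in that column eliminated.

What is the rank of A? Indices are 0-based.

pivot(0,0)=11: scale R0 → (1, 6, 12, 1)
  clear (1,0): R1 −= (10)R0 → (0, 1, 12, 1)
  clear (2,0): R2 −= (10)R0 → (0, 7, 12, 5)
pivot(1,1)=1: scale R1 → (0, 1, 12, 1)
  clear (0,1): R0 −= (6)R1 → (1, 0, 5, 8)
  clear (2,1): R2 −= (7)R1 → (0, 0, 6, 11)
pivot(2,2)=6: scale R2 → (0, 0, 1, 4)
  clear (0,2): R0 −= (5)R2 → (1, 0, 0, 1)
  clear (1,2): R1 −= (12)R2 → (0, 1, 0, 5)

rank = 3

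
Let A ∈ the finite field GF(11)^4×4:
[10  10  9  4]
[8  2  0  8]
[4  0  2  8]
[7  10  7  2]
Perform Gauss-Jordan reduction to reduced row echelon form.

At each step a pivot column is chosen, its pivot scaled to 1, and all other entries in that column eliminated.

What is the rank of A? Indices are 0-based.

step 1: normalize row 0 (÷10) = (1, 1, 2, 7)
  row 1: subtract 8×row0 = (0, 5, 6, 7)
  row 2: subtract 4×row0 = (0, 7, 5, 2)
  row 3: subtract 7×row0 = (0, 3, 4, 8)
step 2: normalize row 1 (÷5) = (0, 1, 10, 8)
  row 0: subtract 1×row1 = (1, 0, 3, 10)
  row 2: subtract 7×row1 = (0, 0, 1, 1)
  row 3: subtract 3×row1 = (0, 0, 7, 6)
step 3: normalize row 2 (÷1) = (0, 0, 1, 1)
  row 0: subtract 3×row2 = (1, 0, 0, 7)
  row 1: subtract 10×row2 = (0, 1, 0, 9)
  row 3: subtract 7×row2 = (0, 0, 0, 10)
step 4: normalize row 3 (÷10) = (0, 0, 0, 1)
  row 0: subtract 7×row3 = (1, 0, 0, 0)
  row 1: subtract 9×row3 = (0, 1, 0, 0)
  row 2: subtract 1×row3 = (0, 0, 1, 0)

rank = 4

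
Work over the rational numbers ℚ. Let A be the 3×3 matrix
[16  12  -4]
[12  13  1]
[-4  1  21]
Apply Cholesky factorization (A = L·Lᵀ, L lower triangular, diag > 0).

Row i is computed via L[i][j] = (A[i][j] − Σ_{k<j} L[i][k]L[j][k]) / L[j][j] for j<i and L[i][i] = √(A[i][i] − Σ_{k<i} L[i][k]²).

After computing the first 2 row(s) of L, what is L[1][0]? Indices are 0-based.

L[1][0] = 3

Step 1: L[0][0] = √(16) = 4.
  L[1][0] = (12) / L[0][0] = 3.
Step 2: L[1][1] = √(4) = 2.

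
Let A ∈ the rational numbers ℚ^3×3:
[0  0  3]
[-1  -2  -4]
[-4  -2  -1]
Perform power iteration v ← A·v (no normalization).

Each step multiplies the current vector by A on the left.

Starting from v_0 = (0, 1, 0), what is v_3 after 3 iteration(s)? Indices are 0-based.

v_0 = (0, 1, 0).
v_1 = A·v_0 = (0, -2, -2).
v_2 = A·v_1 = (-6, 12, 6).
v_3 = A·v_2 = (18, -42, -6).

v_3 = (18, -42, -6)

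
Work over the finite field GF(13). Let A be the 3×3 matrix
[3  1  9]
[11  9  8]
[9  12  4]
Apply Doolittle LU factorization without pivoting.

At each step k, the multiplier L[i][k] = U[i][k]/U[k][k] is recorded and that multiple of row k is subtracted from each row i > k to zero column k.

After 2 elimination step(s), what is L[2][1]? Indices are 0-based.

k=0: U[0][0]=3
  eliminate (1,0): mult=8, new row 1: (0, 1, 1); set L[1][0]=8
  eliminate (2,0): mult=3, new row 2: (0, 9, 3); set L[2][0]=3
k=1: U[1][1]=1
  eliminate (2,1): mult=9, new row 2: (0, 0, 7); set L[2][1]=9

L[2][1] = 9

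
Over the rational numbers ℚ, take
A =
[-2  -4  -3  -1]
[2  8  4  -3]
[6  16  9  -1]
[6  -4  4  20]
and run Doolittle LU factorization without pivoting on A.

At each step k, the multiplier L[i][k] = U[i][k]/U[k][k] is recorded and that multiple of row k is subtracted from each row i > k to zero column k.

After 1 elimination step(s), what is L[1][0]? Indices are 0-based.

L[1][0] = -1

[col 0] pivot -2
  R1 -= -1*R0 → (0, 4, 1, -4)  (L[1][0] := -1)
  R2 -= -3*R0 → (0, 4, 0, -4)  (L[2][0] := -3)
  R3 -= -3*R0 → (0, -16, -5, 17)  (L[3][0] := -3)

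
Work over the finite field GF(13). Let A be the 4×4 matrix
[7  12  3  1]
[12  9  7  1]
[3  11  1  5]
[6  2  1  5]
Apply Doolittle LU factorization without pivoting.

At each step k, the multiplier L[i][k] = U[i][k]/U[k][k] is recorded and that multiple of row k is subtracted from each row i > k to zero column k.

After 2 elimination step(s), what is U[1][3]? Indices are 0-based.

Step 1: pivot at (0,0) is 7.
  row1 ← row1 − (11)·row0  ⇒  L[1][0]=11, U row1=(0, 7, 0, 3)
  row2 ← row2 − (6)·row0  ⇒  L[2][0]=6, U row2=(0, 4, 9, 12)
  row3 ← row3 − (12)·row0  ⇒  L[3][0]=12, U row3=(0, 1, 4, 6)
Step 2: pivot at (1,1) is 7.
  row2 ← row2 − (8)·row1  ⇒  L[2][1]=8, U row2=(0, 0, 9, 1)
  row3 ← row3 − (2)·row1  ⇒  L[3][1]=2, U row3=(0, 0, 4, 0)

U[1][3] = 3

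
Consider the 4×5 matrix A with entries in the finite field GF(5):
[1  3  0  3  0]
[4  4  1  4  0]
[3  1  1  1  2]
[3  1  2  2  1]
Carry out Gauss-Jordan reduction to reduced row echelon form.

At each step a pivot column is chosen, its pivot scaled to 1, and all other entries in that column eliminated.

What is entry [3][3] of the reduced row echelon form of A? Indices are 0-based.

M[3][3] = 0

step 1: normalize row 0 (÷1) = (1, 3, 0, 3, 0)
  row 1: subtract 4×row0 = (0, 2, 1, 2, 0)
  row 2: subtract 3×row0 = (0, 2, 1, 2, 2)
  row 3: subtract 3×row0 = (0, 2, 2, 3, 1)
step 2: normalize row 1 (÷2) = (0, 1, 3, 1, 0)
  row 0: subtract 3×row1 = (1, 0, 1, 0, 0)
  row 2: subtract 2×row1 = (0, 0, 0, 0, 2)
  row 3: subtract 2×row1 = (0, 0, 1, 1, 1)
step 3: exchange rows 2,3
step 3: normalize row 2 (÷1) = (0, 0, 1, 1, 1)
  row 0: subtract 1×row2 = (1, 0, 0, 4, 4)
  row 1: subtract 3×row2 = (0, 1, 0, 3, 2)
skip col 3 (zero from row 3)
step 4: normalize row 3 (÷2) = (0, 0, 0, 0, 1)
  row 0: subtract 4×row3 = (1, 0, 0, 4, 0)
  row 1: subtract 2×row3 = (0, 1, 0, 3, 0)
  row 2: subtract 1×row3 = (0, 0, 1, 1, 0)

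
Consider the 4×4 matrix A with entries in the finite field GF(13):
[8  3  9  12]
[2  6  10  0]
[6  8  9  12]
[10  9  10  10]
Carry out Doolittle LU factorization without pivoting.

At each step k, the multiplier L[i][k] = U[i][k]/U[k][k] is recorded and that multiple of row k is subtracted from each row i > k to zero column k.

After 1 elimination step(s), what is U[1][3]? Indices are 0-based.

U[1][3] = 10

[col 0] pivot 8
  R1 -= 10*R0 → (0, 2, 11, 10)  (L[1][0] := 10)
  R2 -= 4*R0 → (0, 9, 12, 3)  (L[2][0] := 4)
  R3 -= 11*R0 → (0, 2, 2, 8)  (L[3][0] := 11)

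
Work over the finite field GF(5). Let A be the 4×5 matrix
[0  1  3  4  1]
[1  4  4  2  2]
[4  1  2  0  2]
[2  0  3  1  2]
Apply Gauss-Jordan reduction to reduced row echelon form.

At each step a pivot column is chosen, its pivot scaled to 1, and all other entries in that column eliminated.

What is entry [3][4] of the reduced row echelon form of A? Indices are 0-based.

M[3][4] = 0

pivot(0,0): swap R0↔R1
pivot(0,0)=1: scale R0 → (1, 4, 4, 2, 2)
  clear (2,0): R2 −= (4)R0 → (0, 0, 1, 2, 4)
  clear (3,0): R3 −= (2)R0 → (0, 2, 0, 2, 3)
pivot(1,1)=1: scale R1 → (0, 1, 3, 4, 1)
  clear (0,1): R0 −= (4)R1 → (1, 0, 2, 1, 3)
  clear (3,1): R3 −= (2)R1 → (0, 0, 4, 4, 1)
pivot(2,2)=1: scale R2 → (0, 0, 1, 2, 4)
  clear (0,2): R0 −= (2)R2 → (1, 0, 0, 2, 0)
  clear (1,2): R1 −= (3)R2 → (0, 1, 0, 3, 4)
  clear (3,2): R3 −= (4)R2 → (0, 0, 0, 1, 0)
pivot(3,3)=1: scale R3 → (0, 0, 0, 1, 0)
  clear (0,3): R0 −= (2)R3 → (1, 0, 0, 0, 0)
  clear (1,3): R1 −= (3)R3 → (0, 1, 0, 0, 4)
  clear (2,3): R2 −= (2)R3 → (0, 0, 1, 0, 4)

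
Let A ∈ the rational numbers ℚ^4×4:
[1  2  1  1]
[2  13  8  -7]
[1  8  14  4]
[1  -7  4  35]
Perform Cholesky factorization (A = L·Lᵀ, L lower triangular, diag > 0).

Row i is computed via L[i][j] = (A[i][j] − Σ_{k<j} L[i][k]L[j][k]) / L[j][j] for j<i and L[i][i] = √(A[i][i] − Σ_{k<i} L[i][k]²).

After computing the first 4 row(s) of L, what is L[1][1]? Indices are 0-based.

L[1][1] = 3

Step 1: L[0][0] = √(1) = 1.
  L[1][0] = (2) / L[0][0] = 2.
Step 2: L[1][1] = √(9) = 3.
  L[2][0] = (1) / L[0][0] = 1.
  L[2][1] = (6) / L[1][1] = 2.
Step 3: L[2][2] = √(9) = 3.
  L[3][0] = (1) / L[0][0] = 1.
  L[3][1] = (-9) / L[1][1] = -3.
  L[3][2] = (9) / L[2][2] = 3.
Step 4: L[3][3] = √(16) = 4.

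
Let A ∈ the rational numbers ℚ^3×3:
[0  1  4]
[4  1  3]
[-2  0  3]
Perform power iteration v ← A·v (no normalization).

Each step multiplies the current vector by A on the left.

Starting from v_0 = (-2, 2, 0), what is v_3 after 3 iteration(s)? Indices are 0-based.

v_3 = (46, 78, 4)

v_0 = (-2, 2, 0).
v_1 = A·v_0 = (2, -6, 4).
v_2 = A·v_1 = (10, 14, 8).
v_3 = A·v_2 = (46, 78, 4).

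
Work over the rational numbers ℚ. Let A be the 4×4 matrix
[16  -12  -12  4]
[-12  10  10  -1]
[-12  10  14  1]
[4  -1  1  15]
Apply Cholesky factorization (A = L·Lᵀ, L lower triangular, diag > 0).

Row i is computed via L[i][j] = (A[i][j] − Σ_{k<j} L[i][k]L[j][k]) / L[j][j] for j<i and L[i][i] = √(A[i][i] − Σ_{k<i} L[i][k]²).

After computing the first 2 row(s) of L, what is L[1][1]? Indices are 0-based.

Step 1: L[0][0] = √(16) = 4.
  L[1][0] = (-12) / L[0][0] = -3.
Step 2: L[1][1] = √(1) = 1.

L[1][1] = 1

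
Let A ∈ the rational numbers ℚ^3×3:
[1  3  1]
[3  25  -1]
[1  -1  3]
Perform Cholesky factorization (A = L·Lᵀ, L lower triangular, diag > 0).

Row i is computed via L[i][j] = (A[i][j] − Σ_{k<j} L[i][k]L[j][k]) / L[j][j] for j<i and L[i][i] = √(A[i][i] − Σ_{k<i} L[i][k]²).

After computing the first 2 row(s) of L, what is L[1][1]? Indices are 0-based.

L[1][1] = 4

Step 1: L[0][0] = √(1) = 1.
  L[1][0] = (3) / L[0][0] = 3.
Step 2: L[1][1] = √(16) = 4.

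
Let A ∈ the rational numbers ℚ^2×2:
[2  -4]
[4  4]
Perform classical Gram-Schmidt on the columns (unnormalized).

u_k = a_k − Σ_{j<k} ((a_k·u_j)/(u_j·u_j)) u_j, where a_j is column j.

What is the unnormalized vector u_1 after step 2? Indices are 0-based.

Step 1: u_0 = a_0 = (2, 4).
Step 2: u_1 = a_1 − (2/5)·u_0 = (-24/5, 12/5).

u_1 = (-24/5, 12/5)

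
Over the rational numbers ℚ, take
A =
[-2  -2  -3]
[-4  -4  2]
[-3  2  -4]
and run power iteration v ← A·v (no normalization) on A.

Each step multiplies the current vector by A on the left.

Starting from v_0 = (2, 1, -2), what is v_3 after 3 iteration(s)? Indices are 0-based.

v_3 = (-40, -464, 276)

v_0 = (2, 1, -2).
v_1 = A·v_0 = (0, -16, 4).
v_2 = A·v_1 = (20, 72, -48).
v_3 = A·v_2 = (-40, -464, 276).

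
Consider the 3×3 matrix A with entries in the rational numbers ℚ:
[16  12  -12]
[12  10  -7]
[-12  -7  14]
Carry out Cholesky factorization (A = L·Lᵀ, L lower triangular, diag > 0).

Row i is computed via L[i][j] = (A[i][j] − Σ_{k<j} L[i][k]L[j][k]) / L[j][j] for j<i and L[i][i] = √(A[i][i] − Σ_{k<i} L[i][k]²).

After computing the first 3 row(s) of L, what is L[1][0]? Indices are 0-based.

L[1][0] = 3

Step 1: L[0][0] = √(16) = 4.
  L[1][0] = (12) / L[0][0] = 3.
Step 2: L[1][1] = √(1) = 1.
  L[2][0] = (-12) / L[0][0] = -3.
  L[2][1] = (2) / L[1][1] = 2.
Step 3: L[2][2] = √(1) = 1.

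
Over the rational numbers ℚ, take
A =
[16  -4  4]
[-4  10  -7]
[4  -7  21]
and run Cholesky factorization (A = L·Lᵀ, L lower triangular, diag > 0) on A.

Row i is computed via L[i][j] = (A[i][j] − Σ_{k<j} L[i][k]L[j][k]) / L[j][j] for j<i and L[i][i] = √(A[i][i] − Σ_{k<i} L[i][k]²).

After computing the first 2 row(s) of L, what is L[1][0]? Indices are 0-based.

Step 1: L[0][0] = √(16) = 4.
  L[1][0] = (-4) / L[0][0] = -1.
Step 2: L[1][1] = √(9) = 3.

L[1][0] = -1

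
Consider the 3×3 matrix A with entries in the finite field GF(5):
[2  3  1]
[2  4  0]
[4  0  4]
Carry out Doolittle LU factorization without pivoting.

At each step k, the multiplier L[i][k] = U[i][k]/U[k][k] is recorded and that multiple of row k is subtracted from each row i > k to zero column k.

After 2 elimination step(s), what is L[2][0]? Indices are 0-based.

L[2][0] = 2

[col 0] pivot 2
  R1 -= 1*R0 → (0, 1, 4)  (L[1][0] := 1)
  R2 -= 2*R0 → (0, 4, 2)  (L[2][0] := 2)
[col 1] pivot 1
  R2 -= 4*R1 → (0, 0, 1)  (L[2][1] := 4)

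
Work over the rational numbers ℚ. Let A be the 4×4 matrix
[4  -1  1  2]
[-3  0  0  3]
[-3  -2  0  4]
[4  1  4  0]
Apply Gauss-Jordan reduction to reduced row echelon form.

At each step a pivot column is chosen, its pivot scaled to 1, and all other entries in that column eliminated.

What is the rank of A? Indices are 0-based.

pivot(0,0)=4: scale R0 → (1, -1/4, 1/4, 1/2)
  clear (1,0): R1 −= (-3)R0 → (0, -3/4, 3/4, 9/2)
  clear (2,0): R2 −= (-3)R0 → (0, -11/4, 3/4, 11/2)
  clear (3,0): R3 −= (4)R0 → (0, 2, 3, -2)
pivot(1,1)=-3/4: scale R1 → (0, 1, -1, -6)
  clear (0,1): R0 −= (-1/4)R1 → (1, 0, 0, -1)
  clear (2,1): R2 −= (-11/4)R1 → (0, 0, -2, -11)
  clear (3,1): R3 −= (2)R1 → (0, 0, 5, 10)
pivot(2,2)=-2: scale R2 → (0, 0, 1, 11/2)
  clear (1,2): R1 −= (-1)R2 → (0, 1, 0, -1/2)
  clear (3,2): R3 −= (5)R2 → (0, 0, 0, -35/2)
pivot(3,3)=-35/2: scale R3 → (0, 0, 0, 1)
  clear (0,3): R0 −= (-1)R3 → (1, 0, 0, 0)
  clear (1,3): R1 −= (-1/2)R3 → (0, 1, 0, 0)
  clear (2,3): R2 −= (11/2)R3 → (0, 0, 1, 0)

rank = 4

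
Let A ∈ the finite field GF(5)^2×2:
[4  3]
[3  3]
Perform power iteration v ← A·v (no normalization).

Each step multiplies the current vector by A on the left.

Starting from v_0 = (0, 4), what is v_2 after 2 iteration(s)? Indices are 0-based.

v_0 = (0, 4).
v_1 = A·v_0 = (2, 2).
v_2 = A·v_1 = (4, 2).

v_2 = (4, 2)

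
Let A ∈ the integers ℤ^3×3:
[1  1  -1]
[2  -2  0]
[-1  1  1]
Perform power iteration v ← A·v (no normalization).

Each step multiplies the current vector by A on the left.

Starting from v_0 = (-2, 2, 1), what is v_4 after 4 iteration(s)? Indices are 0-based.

v_4 = (-80, 116, -32)

v_0 = (-2, 2, 1).
v_1 = A·v_0 = (-1, -8, 5).
v_2 = A·v_1 = (-14, 14, -2).
v_3 = A·v_2 = (2, -56, 26).
v_4 = A·v_3 = (-80, 116, -32).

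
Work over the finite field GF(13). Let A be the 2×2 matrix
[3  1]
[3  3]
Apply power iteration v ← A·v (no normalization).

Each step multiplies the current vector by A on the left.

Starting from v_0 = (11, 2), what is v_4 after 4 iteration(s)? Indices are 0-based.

v_0 = (11, 2).
v_1 = A·v_0 = (9, 0).
v_2 = A·v_1 = (1, 1).
v_3 = A·v_2 = (4, 6).
v_4 = A·v_3 = (5, 4).

v_4 = (5, 4)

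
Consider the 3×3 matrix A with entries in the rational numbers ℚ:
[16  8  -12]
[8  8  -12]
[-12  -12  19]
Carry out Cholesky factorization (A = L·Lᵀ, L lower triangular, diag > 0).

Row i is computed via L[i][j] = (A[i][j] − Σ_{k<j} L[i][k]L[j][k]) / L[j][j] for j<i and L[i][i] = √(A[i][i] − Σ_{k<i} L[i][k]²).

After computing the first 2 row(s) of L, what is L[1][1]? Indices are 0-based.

L[1][1] = 2

Step 1: L[0][0] = √(16) = 4.
  L[1][0] = (8) / L[0][0] = 2.
Step 2: L[1][1] = √(4) = 2.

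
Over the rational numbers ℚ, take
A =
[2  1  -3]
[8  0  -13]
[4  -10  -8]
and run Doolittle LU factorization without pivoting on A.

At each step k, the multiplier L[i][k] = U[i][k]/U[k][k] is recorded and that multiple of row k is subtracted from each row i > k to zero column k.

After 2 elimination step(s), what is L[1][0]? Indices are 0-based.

Step 1: pivot at (0,0) is 2.
  row1 ← row1 − (4)·row0  ⇒  L[1][0]=4, U row1=(0, -4, -1)
  row2 ← row2 − (2)·row0  ⇒  L[2][0]=2, U row2=(0, -12, -2)
Step 2: pivot at (1,1) is -4.
  row2 ← row2 − (3)·row1  ⇒  L[2][1]=3, U row2=(0, 0, 1)

L[1][0] = 4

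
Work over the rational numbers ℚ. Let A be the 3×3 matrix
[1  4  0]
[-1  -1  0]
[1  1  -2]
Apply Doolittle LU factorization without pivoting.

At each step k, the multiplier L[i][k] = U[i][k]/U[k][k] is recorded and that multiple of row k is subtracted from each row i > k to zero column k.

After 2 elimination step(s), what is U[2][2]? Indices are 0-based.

k=0: U[0][0]=1
  eliminate (1,0): mult=-1, new row 1: (0, 3, 0); set L[1][0]=-1
  eliminate (2,0): mult=1, new row 2: (0, -3, -2); set L[2][0]=1
k=1: U[1][1]=3
  eliminate (2,1): mult=-1, new row 2: (0, 0, -2); set L[2][1]=-1

U[2][2] = -2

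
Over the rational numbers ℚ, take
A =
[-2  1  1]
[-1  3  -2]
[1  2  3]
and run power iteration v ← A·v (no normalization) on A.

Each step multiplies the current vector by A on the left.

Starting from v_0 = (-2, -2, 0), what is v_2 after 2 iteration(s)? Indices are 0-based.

v_2 = (-14, -2, -24)

v_0 = (-2, -2, 0).
v_1 = A·v_0 = (2, -4, -6).
v_2 = A·v_1 = (-14, -2, -24).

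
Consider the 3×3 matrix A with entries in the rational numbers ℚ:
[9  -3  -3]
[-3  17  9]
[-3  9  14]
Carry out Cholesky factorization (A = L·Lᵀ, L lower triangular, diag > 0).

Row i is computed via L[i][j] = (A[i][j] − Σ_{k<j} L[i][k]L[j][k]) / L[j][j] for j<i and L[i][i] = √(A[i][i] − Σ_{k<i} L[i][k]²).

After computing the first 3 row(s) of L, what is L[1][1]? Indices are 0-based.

L[1][1] = 4

Step 1: L[0][0] = √(9) = 3.
  L[1][0] = (-3) / L[0][0] = -1.
Step 2: L[1][1] = √(16) = 4.
  L[2][0] = (-3) / L[0][0] = -1.
  L[2][1] = (8) / L[1][1] = 2.
Step 3: L[2][2] = √(9) = 3.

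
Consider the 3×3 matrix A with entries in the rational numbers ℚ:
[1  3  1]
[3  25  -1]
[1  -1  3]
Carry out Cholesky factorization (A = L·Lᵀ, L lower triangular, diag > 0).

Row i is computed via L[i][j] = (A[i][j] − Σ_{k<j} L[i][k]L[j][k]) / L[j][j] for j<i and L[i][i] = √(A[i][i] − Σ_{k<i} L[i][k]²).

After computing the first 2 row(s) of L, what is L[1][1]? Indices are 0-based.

Step 1: L[0][0] = √(1) = 1.
  L[1][0] = (3) / L[0][0] = 3.
Step 2: L[1][1] = √(16) = 4.

L[1][1] = 4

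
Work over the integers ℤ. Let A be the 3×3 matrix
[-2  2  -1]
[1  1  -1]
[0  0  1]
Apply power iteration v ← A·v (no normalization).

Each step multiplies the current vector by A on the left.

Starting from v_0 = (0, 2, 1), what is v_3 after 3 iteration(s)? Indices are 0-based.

v_0 = (0, 2, 1).
v_1 = A·v_0 = (3, 1, 1).
v_2 = A·v_1 = (-5, 3, 1).
v_3 = A·v_2 = (15, -3, 1).

v_3 = (15, -3, 1)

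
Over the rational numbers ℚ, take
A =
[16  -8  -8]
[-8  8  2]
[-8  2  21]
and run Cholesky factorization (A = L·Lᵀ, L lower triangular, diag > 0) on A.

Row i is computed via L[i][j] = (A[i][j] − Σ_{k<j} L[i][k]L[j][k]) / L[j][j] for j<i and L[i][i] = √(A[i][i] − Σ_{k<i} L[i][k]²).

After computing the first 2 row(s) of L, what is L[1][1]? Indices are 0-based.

Step 1: L[0][0] = √(16) = 4.
  L[1][0] = (-8) / L[0][0] = -2.
Step 2: L[1][1] = √(4) = 2.

L[1][1] = 2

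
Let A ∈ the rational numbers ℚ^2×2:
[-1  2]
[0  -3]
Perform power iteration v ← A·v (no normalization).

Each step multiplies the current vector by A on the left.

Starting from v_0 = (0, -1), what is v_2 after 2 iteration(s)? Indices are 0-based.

v_0 = (0, -1).
v_1 = A·v_0 = (-2, 3).
v_2 = A·v_1 = (8, -9).

v_2 = (8, -9)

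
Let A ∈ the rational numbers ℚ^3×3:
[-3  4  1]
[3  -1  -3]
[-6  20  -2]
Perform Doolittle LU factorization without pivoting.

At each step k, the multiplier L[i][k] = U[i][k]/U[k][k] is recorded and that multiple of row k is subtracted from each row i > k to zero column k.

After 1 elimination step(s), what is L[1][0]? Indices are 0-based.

L[1][0] = -1

[col 0] pivot -3
  R1 -= -1*R0 → (0, 3, -2)  (L[1][0] := -1)
  R2 -= 2*R0 → (0, 12, -4)  (L[2][0] := 2)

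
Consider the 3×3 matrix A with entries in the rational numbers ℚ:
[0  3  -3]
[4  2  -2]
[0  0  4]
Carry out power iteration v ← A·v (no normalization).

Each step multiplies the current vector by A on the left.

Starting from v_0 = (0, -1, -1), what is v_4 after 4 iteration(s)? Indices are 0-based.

v_0 = (0, -1, -1).
v_1 = A·v_0 = (0, 0, -4).
v_2 = A·v_1 = (12, 8, -16).
v_3 = A·v_2 = (72, 96, -64).
v_4 = A·v_3 = (480, 608, -256).

v_4 = (480, 608, -256)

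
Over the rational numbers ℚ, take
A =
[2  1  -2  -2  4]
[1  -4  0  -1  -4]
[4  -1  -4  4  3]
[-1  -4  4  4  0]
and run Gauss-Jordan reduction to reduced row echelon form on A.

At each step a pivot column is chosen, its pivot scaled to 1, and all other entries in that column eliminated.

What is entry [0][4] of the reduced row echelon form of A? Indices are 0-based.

M[0][4] = 354/89

pivot(0,0)=2: scale R0 → (1, 1/2, -1, -1, 2)
  clear (1,0): R1 −= (1)R0 → (0, -9/2, 1, 0, -6)
  clear (2,0): R2 −= (4)R0 → (0, -3, 0, 8, -5)
  clear (3,0): R3 −= (-1)R0 → (0, -7/2, 3, 3, 2)
pivot(1,1)=-9/2: scale R1 → (0, 1, -2/9, 0, 4/3)
  clear (0,1): R0 −= (1/2)R1 → (1, 0, -8/9, -1, 4/3)
  clear (2,1): R2 −= (-3)R1 → (0, 0, -2/3, 8, -1)
  clear (3,1): R3 −= (-7/2)R1 → (0, 0, 20/9, 3, 20/3)
pivot(2,2)=-2/3: scale R2 → (0, 0, 1, -12, 3/2)
  clear (0,2): R0 −= (-8/9)R2 → (1, 0, 0, -35/3, 8/3)
  clear (1,2): R1 −= (-2/9)R2 → (0, 1, 0, -8/3, 5/3)
  clear (3,2): R3 −= (20/9)R2 → (0, 0, 0, 89/3, 10/3)
pivot(3,3)=89/3: scale R3 → (0, 0, 0, 1, 10/89)
  clear (0,3): R0 −= (-35/3)R3 → (1, 0, 0, 0, 354/89)
  clear (1,3): R1 −= (-8/3)R3 → (0, 1, 0, 0, 175/89)
  clear (2,3): R2 −= (-12)R3 → (0, 0, 1, 0, 507/178)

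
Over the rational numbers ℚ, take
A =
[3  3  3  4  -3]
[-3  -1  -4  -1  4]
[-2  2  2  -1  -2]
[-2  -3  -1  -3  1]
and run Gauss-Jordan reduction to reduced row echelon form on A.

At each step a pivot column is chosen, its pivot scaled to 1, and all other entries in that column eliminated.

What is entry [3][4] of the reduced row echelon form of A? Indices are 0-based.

step 1: normalize row 0 (÷3) = (1, 1, 1, 4/3, -1)
  row 1: subtract -3×row0 = (0, 2, -1, 3, 1)
  row 2: subtract -2×row0 = (0, 4, 4, 5/3, -4)
  row 3: subtract -2×row0 = (0, -1, 1, -1/3, -1)
step 2: normalize row 1 (÷2) = (0, 1, -1/2, 3/2, 1/2)
  row 0: subtract 1×row1 = (1, 0, 3/2, -1/6, -3/2)
  row 2: subtract 4×row1 = (0, 0, 6, -13/3, -6)
  row 3: subtract -1×row1 = (0, 0, 1/2, 7/6, -1/2)
step 3: normalize row 2 (÷6) = (0, 0, 1, -13/18, -1)
  row 0: subtract 3/2×row2 = (1, 0, 0, 11/12, 0)
  row 1: subtract -1/2×row2 = (0, 1, 0, 41/36, 0)
  row 3: subtract 1/2×row2 = (0, 0, 0, 55/36, 0)
step 4: normalize row 3 (÷55/36) = (0, 0, 0, 1, 0)
  row 0: subtract 11/12×row3 = (1, 0, 0, 0, 0)
  row 1: subtract 41/36×row3 = (0, 1, 0, 0, 0)
  row 2: subtract -13/18×row3 = (0, 0, 1, 0, -1)

M[3][4] = 0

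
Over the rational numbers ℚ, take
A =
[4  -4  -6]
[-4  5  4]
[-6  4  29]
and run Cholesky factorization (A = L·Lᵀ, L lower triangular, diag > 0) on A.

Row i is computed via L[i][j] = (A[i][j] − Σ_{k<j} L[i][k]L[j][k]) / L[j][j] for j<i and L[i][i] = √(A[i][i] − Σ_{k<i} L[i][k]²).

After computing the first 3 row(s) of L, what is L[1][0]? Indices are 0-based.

L[1][0] = -2

Step 1: L[0][0] = √(4) = 2.
  L[1][0] = (-4) / L[0][0] = -2.
Step 2: L[1][1] = √(1) = 1.
  L[2][0] = (-6) / L[0][0] = -3.
  L[2][1] = (-2) / L[1][1] = -2.
Step 3: L[2][2] = √(16) = 4.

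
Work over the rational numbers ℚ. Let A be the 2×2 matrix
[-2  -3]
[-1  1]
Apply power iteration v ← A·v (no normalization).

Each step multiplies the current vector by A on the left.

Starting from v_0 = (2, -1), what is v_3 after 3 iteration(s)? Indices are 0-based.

v_0 = (2, -1).
v_1 = A·v_0 = (-1, -3).
v_2 = A·v_1 = (11, -2).
v_3 = A·v_2 = (-16, -13).

v_3 = (-16, -13)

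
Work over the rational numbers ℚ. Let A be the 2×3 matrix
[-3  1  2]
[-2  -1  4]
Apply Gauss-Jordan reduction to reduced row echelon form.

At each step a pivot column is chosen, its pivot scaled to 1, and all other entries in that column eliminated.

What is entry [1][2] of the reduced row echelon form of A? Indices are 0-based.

M[1][2] = -8/5

pivot(0,0)=-3: scale R0 → (1, -1/3, -2/3)
  clear (1,0): R1 −= (-2)R0 → (0, -5/3, 8/3)
pivot(1,1)=-5/3: scale R1 → (0, 1, -8/5)
  clear (0,1): R0 −= (-1/3)R1 → (1, 0, -6/5)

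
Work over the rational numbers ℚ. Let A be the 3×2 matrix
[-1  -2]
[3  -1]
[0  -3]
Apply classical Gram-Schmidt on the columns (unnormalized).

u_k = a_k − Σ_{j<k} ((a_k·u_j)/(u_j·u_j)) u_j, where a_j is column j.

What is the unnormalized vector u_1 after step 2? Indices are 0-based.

Step 1: u_0 = a_0 = (-1, 3, 0).
Step 2: u_1 = a_1 − (-1/10)·u_0 = (-21/10, -7/10, -3).

u_1 = (-21/10, -7/10, -3)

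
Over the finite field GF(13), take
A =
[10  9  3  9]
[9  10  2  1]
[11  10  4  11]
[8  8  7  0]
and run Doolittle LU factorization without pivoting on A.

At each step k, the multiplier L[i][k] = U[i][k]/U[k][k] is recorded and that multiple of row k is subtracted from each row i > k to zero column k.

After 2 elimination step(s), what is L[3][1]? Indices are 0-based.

L[3][1] = 10

k=0: U[0][0]=10
  eliminate (1,0): mult=10, new row 1: (0, 11, 11, 2); set L[1][0]=10
  eliminate (2,0): mult=5, new row 2: (0, 4, 2, 5); set L[2][0]=5
  eliminate (3,0): mult=6, new row 3: (0, 6, 2, 11); set L[3][0]=6
k=1: U[1][1]=11
  eliminate (2,1): mult=11, new row 2: (0, 0, 11, 9); set L[2][1]=11
  eliminate (3,1): mult=10, new row 3: (0, 0, 9, 4); set L[3][1]=10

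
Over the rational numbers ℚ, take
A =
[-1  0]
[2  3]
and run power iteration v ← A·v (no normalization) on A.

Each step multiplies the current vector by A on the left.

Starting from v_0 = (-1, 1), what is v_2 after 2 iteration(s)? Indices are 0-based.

v_0 = (-1, 1).
v_1 = A·v_0 = (1, 1).
v_2 = A·v_1 = (-1, 5).

v_2 = (-1, 5)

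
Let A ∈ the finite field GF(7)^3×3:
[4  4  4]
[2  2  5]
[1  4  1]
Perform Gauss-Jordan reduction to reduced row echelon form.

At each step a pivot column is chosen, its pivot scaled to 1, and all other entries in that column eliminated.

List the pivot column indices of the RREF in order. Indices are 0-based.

pivot(0,0)=4: scale R0 → (1, 1, 1)
  clear (1,0): R1 −= (2)R0 → (0, 0, 3)
  clear (2,0): R2 −= (1)R0 → (0, 3, 0)
pivot(1,1): swap R1↔R2
pivot(1,1)=3: scale R1 → (0, 1, 0)
  clear (0,1): R0 −= (1)R1 → (1, 0, 1)
pivot(2,2)=3: scale R2 → (0, 0, 1)
  clear (0,2): R0 −= (1)R2 → (1, 0, 0)

pivot columns: 0, 1, 2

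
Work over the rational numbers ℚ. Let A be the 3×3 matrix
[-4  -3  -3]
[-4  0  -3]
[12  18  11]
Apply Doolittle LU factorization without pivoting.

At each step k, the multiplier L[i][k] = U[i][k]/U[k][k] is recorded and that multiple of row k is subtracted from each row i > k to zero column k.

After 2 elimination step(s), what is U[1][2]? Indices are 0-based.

k=0: U[0][0]=-4
  eliminate (1,0): mult=1, new row 1: (0, 3, 0); set L[1][0]=1
  eliminate (2,0): mult=-3, new row 2: (0, 9, 2); set L[2][0]=-3
k=1: U[1][1]=3
  eliminate (2,1): mult=3, new row 2: (0, 0, 2); set L[2][1]=3

U[1][2] = 0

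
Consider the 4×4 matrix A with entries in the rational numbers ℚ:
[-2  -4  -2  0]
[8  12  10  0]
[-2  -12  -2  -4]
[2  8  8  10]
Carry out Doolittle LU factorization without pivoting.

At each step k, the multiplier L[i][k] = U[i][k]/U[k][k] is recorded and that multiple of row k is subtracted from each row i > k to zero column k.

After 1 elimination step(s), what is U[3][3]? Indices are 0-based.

U[3][3] = 10

Step 1: pivot at (0,0) is -2.
  row1 ← row1 − (-4)·row0  ⇒  L[1][0]=-4, U row1=(0, -4, 2, 0)
  row2 ← row2 − (1)·row0  ⇒  L[2][0]=1, U row2=(0, -8, 0, -4)
  row3 ← row3 − (-1)·row0  ⇒  L[3][0]=-1, U row3=(0, 4, 6, 10)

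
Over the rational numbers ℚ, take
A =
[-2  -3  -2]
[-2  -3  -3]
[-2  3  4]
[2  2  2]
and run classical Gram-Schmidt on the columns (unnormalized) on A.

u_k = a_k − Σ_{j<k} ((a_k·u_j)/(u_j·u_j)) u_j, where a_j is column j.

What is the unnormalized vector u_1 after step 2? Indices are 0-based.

Step 1: u_0 = a_0 = (-2, -2, -2, 2).
Step 2: u_1 = a_1 − (5/8)·u_0 = (-7/4, -7/4, 17/4, 3/4).

u_1 = (-7/4, -7/4, 17/4, 3/4)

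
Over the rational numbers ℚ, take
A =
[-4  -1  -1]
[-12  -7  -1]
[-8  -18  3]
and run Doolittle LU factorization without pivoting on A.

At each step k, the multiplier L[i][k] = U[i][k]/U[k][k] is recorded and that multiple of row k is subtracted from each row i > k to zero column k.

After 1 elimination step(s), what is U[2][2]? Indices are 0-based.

U[2][2] = 5

[col 0] pivot -4
  R1 -= 3*R0 → (0, -4, 2)  (L[1][0] := 3)
  R2 -= 2*R0 → (0, -16, 5)  (L[2][0] := 2)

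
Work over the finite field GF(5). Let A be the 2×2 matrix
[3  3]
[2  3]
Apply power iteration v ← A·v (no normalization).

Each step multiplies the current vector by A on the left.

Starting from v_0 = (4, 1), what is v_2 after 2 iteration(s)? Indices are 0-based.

v_2 = (3, 3)

v_0 = (4, 1).
v_1 = A·v_0 = (0, 1).
v_2 = A·v_1 = (3, 3).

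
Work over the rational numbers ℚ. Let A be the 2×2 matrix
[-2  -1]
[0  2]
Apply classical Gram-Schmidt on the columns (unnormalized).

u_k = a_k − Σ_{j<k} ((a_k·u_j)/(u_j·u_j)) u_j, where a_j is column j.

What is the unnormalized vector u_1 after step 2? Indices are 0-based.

Step 1: u_0 = a_0 = (-2, 0).
Step 2: u_1 = a_1 − (1/2)·u_0 = (0, 2).

u_1 = (0, 2)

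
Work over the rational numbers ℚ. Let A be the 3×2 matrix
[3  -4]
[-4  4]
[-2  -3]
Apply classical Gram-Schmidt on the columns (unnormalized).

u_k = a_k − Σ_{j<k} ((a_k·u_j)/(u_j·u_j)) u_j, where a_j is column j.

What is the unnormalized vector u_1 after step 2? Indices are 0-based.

Step 1: u_0 = a_0 = (3, -4, -2).
Step 2: u_1 = a_1 − (-22/29)·u_0 = (-50/29, 28/29, -131/29).

u_1 = (-50/29, 28/29, -131/29)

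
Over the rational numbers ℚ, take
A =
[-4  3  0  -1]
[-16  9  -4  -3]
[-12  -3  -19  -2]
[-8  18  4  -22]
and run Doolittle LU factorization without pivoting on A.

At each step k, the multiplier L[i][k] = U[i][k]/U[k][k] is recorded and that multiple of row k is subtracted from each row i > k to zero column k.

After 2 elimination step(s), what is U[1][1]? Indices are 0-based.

Step 1: pivot at (0,0) is -4.
  row1 ← row1 − (4)·row0  ⇒  L[1][0]=4, U row1=(0, -3, -4, 1)
  row2 ← row2 − (3)·row0  ⇒  L[2][0]=3, U row2=(0, -12, -19, 1)
  row3 ← row3 − (2)·row0  ⇒  L[3][0]=2, U row3=(0, 12, 4, -20)
Step 2: pivot at (1,1) is -3.
  row2 ← row2 − (4)·row1  ⇒  L[2][1]=4, U row2=(0, 0, -3, -3)
  row3 ← row3 − (-4)·row1  ⇒  L[3][1]=-4, U row3=(0, 0, -12, -16)

U[1][1] = -3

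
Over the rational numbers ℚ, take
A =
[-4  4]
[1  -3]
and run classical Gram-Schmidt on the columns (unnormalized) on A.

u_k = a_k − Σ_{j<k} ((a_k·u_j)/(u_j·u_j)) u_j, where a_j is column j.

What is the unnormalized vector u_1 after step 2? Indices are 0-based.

u_1 = (-8/17, -32/17)

Step 1: u_0 = a_0 = (-4, 1).
Step 2: u_1 = a_1 − (-19/17)·u_0 = (-8/17, -32/17).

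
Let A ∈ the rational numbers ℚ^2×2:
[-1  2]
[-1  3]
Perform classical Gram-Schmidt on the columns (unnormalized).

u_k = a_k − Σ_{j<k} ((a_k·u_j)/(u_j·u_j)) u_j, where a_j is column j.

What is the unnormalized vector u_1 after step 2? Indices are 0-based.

u_1 = (-1/2, 1/2)

Step 1: u_0 = a_0 = (-1, -1).
Step 2: u_1 = a_1 − (-5/2)·u_0 = (-1/2, 1/2).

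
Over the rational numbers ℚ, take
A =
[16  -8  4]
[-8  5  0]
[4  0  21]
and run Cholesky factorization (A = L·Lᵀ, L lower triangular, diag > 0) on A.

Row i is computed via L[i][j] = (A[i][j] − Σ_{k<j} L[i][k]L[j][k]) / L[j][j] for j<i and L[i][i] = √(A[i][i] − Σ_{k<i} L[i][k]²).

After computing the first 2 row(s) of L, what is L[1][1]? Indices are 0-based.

L[1][1] = 1

Step 1: L[0][0] = √(16) = 4.
  L[1][0] = (-8) / L[0][0] = -2.
Step 2: L[1][1] = √(1) = 1.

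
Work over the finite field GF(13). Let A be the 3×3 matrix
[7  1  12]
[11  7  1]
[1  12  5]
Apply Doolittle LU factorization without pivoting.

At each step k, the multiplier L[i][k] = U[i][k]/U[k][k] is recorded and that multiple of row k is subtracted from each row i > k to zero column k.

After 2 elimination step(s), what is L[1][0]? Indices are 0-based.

k=0: U[0][0]=7
  eliminate (1,0): mult=9, new row 1: (0, 11, 10); set L[1][0]=9
  eliminate (2,0): mult=2, new row 2: (0, 10, 7); set L[2][0]=2
k=1: U[1][1]=11
  eliminate (2,1): mult=8, new row 2: (0, 0, 5); set L[2][1]=8

L[1][0] = 9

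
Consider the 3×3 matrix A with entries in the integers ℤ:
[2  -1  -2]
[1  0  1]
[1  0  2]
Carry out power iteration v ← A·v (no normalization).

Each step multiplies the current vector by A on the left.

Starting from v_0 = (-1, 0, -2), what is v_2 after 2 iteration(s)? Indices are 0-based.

v_2 = (17, -3, -8)

v_0 = (-1, 0, -2).
v_1 = A·v_0 = (2, -3, -5).
v_2 = A·v_1 = (17, -3, -8).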